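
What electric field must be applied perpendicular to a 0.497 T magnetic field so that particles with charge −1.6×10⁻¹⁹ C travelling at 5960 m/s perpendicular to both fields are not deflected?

For straight-line motion qE = qvB, so E = vB.
E = 5960 × 0.497 = 2960 V/m.

E = 2960 V/m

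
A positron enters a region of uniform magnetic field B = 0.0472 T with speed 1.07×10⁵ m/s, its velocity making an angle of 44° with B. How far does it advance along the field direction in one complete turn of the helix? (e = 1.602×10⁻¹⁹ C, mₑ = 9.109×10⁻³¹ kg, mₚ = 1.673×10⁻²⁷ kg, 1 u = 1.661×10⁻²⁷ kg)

v∥ = v cosθ = 1.07×10⁵·cos44° ≈ 7.697×10⁴ m/s.
T = 2πm/(|q|B) = 2π(9.109×10⁻³¹)/((1.602×10⁻¹⁹)(0.0472)) ≈ 7.569×10⁻¹⁰ s.
pitch = v∥ T = (7.697×10⁴)(7.569×10⁻¹⁰) ≈ 5.83×10⁻⁵ m.

p ≈ 5.83×10⁻⁵ m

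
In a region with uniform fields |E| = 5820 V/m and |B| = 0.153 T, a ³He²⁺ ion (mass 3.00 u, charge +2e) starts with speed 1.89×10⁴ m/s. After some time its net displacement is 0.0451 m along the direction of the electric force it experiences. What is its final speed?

B does no work; ΔKE = |q|E d.
½mv_f² = ½mv₀² + |q|Ed = ½(4.983×10⁻²⁷)(1.89×10⁴)² + (3.204×10⁻¹⁹)(5820)(0.0451) ≈ 8.900×10⁻¹⁹ J + 8.410×10⁻¹⁷ J ≈ 8.499×10⁻¹⁷ J.
v_f = √(2·8.499×10⁻¹⁷/4.983×10⁻²⁷) ≈ 1.85×10⁵ m/s.

v_f ≈ 1.85×10⁵ m/s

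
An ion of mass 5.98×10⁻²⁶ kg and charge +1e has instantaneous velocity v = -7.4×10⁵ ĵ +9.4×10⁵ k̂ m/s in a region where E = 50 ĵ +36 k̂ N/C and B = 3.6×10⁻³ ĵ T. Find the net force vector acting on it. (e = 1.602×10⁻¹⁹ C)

F ≈ (-5.42×10⁻¹⁶, 8.01×10⁻¹⁸, 5.77×10⁻¹⁸) N

v×B = (-3380, 0, 0) N/C.
E + v×B = (-3380, 50.0, 36.0) N/C.
F = q(E + v×B) = (1.602×10⁻¹⁹ C)·(-3380, 50.0, 36.0) = (-5.42×10⁻¹⁶, 8.01×10⁻¹⁸, 5.77×10⁻¹⁸) N.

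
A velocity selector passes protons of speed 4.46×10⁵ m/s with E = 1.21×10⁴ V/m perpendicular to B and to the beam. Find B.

Balance of forces in the selector: qE = qvB ⇒ B = E/v.
B = 1.21×10⁴/4.46×10⁵ = 0.0271 T.

B = 0.0271 T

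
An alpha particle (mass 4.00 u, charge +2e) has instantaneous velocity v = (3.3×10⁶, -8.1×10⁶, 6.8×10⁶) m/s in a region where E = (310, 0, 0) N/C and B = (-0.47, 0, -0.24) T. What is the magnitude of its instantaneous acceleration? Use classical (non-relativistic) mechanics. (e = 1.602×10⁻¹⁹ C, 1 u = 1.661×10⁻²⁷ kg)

v×B = (1.94×10⁶, -2.40×10⁶, -3.81×10⁶) N/C.
E + v×B = (1.94×10⁶, -2.40×10⁶, -3.81×10⁶) N/C.
F = q(E + v×B) = (3.204×10⁻¹⁹ C)·(1.94×10⁶, -2.40×10⁶, -3.81×10⁶) = (6.23×10⁻¹³, -7.70×10⁻¹³, -1.22×10⁻¹²) N.
|a| = |F|/m = 1.571×10⁻¹²/6.644×10⁻²⁷ ≈ 2.37×10¹⁴ m/s².

|a| ≈ 2.37×10¹⁴ m/s²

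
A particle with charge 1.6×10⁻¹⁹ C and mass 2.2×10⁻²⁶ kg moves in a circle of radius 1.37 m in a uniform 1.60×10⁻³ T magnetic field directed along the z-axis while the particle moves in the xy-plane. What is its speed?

From |q|vB = mv²/r, v = |q|Br/m.
v = (1.6×10⁻¹⁹)(1.60×10⁻³)(1.37)/2.2×10⁻²⁶ ≈ 1.59×10⁴ m/s.

v ≈ 1.59×10⁴ m/s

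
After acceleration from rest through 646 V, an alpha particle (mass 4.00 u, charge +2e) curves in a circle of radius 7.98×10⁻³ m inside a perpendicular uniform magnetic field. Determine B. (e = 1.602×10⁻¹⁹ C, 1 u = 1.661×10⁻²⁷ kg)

v = √(2|q|V/m) = √(2·3.204×10⁻¹⁹·646/6.644×10⁻²⁷) ≈ 2.496×10⁵ m/s.
B = mv/(|q|r) = (6.644×10⁻²⁷)(2.496×10⁵)/((3.204×10⁻¹⁹)(7.98×10⁻³)) ≈ 0.649 T.

B ≈ 0.649 T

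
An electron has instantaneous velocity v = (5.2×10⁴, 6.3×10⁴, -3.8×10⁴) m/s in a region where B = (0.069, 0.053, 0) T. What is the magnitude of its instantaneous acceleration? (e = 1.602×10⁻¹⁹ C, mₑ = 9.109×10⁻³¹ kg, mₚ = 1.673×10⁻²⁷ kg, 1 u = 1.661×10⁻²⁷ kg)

|a| ≈ 6.45×10¹⁴ m/s²

v×B = (2010, -2620, -1590) N/C.
F = q v×B = (−1.602×10⁻¹⁹ C)·(2010, -2620, -1590) = (-3.23×10⁻¹⁶, 4.20×10⁻¹⁶, 2.55×10⁻¹⁶) N.
|a| = |F|/m = 5.878×10⁻¹⁶/9.109×10⁻³¹ ≈ 6.45×10¹⁴ m/s².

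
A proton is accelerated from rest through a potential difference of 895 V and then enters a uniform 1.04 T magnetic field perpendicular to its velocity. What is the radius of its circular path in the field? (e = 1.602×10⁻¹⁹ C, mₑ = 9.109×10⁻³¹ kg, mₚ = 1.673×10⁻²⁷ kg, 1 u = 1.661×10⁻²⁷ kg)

r ≈ 4.16×10⁻³ m

Acceleration: |q|V = ½mv² ⇒ v = √(2|q|V/m) = √(2·1.602×10⁻¹⁹·895/1.673×10⁻²⁷) ≈ 4.140×10⁵ m/s.
In the field: r = mv/(|q|B) = (1.673×10⁻²⁷)(4.140×10⁵)/((1.602×10⁻¹⁹)(1.04)) ≈ 4.16×10⁻³ m.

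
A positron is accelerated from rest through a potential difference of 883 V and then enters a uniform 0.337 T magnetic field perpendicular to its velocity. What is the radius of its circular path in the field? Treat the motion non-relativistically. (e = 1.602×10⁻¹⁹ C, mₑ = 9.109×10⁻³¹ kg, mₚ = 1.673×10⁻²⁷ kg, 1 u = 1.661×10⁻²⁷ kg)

Acceleration: |q|V = ½mv² ⇒ v = √(2|q|V/m) = √(2·1.602×10⁻¹⁹·883/9.109×10⁻³¹) ≈ 1.762×10⁷ m/s.
In the field: r = mv/(|q|B) = (9.109×10⁻³¹)(1.762×10⁷)/((1.602×10⁻¹⁹)(0.337)) ≈ 2.97×10⁻⁴ m.

r ≈ 2.97×10⁻⁴ m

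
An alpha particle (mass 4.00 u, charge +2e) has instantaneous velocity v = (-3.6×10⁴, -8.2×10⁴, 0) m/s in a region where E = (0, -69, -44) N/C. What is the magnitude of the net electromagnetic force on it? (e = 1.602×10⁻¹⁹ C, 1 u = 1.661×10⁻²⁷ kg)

|F| ≈ 2.62×10⁻¹⁷ N

Only an electric field acts, so F = qE = (3.204×10⁻¹⁹ C)·(0, -69.0, -44.0) = (0, -2.21×10⁻¹⁷, -1.41×10⁻¹⁷) N.
|F| = 2.62×10⁻¹⁷ N.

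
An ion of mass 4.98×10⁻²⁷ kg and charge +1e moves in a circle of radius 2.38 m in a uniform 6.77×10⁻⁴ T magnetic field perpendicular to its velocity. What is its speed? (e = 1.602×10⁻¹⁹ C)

v ≈ 5.18×10⁴ m/s

From |q|vB = mv²/r, v = |q|Br/m.
v = (1.602×10⁻¹⁹)(6.77×10⁻⁴)(2.38)/4.98×10⁻²⁷ ≈ 5.18×10⁴ m/s.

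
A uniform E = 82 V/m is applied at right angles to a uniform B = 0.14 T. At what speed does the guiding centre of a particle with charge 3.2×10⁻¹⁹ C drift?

v_d ≈ 590 m/s

In crossed fields the guiding centre drifts at v_d = |E×B|/B² = E/B, independent of charge and mass.
v_d = 82/0.14 = 590 m/s.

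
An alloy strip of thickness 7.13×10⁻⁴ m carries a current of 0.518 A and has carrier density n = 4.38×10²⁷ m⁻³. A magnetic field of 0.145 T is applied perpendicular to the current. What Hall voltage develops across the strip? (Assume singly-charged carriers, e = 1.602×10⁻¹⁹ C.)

V_H ≈ 1.50×10⁻⁷ V

V_H = IB/(n e t).
V_H = (0.518)(0.145)/((4.38×10²⁷)(1.602×10⁻¹⁹)(7.13×10⁻⁴)) ≈ 1.50×10⁻⁷ V.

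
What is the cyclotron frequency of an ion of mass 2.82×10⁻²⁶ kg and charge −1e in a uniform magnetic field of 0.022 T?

f = |q|B/(2πm).
f = (1.602×10⁻¹⁹)(0.022)/(2π·2.82×10⁻²⁶) ≈ 2.0×10⁴ Hz.

f ≈ 2.0×10⁴ Hz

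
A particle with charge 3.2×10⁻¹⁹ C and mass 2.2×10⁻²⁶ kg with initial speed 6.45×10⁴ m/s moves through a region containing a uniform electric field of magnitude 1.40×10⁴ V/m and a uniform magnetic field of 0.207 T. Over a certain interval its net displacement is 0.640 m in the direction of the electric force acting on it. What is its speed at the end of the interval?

v_f ≈ 5.15×10⁵ m/s

B does no work; ΔKE = |q|E d.
½mv_f² = ½mv₀² + |q|Ed = ½(2.2×10⁻²⁶)(6.45×10⁴)² + (3.2×10⁻¹⁹)(1.40×10⁴)(0.640) ≈ 4.576×10⁻¹⁷ J + 2.867×10⁻¹⁵ J ≈ 2.913×10⁻¹⁵ J.
v_f = √(2·2.913×10⁻¹⁵/2.2×10⁻²⁶) ≈ 5.15×10⁵ m/s.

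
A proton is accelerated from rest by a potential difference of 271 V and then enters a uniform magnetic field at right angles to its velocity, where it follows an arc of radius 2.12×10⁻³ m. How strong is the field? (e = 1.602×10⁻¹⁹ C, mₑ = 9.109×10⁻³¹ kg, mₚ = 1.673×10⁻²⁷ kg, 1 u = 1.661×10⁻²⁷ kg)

B ≈ 1.12 T

v = √(2|q|V/m) = √(2·1.602×10⁻¹⁹·271/1.673×10⁻²⁷) ≈ 2.278×10⁵ m/s.
B = mv/(|q|r) = (1.673×10⁻²⁷)(2.278×10⁵)/((1.602×10⁻¹⁹)(2.12×10⁻³)) ≈ 1.12 T.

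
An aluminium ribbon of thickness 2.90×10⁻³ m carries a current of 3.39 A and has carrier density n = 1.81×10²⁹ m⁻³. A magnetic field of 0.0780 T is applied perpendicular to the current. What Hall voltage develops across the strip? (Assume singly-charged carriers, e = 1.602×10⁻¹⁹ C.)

V_H = IB/(n e t).
V_H = (3.39)(0.0780)/((1.81×10²⁹)(1.602×10⁻¹⁹)(2.90×10⁻³)) ≈ 3.14×10⁻⁹ V.

V_H ≈ 3.14×10⁻⁹ V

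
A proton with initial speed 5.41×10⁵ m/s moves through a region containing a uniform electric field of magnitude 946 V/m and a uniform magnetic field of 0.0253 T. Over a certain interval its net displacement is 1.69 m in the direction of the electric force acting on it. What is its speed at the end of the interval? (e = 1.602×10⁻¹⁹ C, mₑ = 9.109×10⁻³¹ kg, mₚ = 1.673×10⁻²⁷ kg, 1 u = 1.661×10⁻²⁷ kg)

v_f ≈ 7.74×10⁵ m/s

B does no work; ΔKE = |q|E d.
½mv_f² = ½mv₀² + |q|Ed = ½(1.673×10⁻²⁷)(5.41×10⁵)² + (1.602×10⁻¹⁹)(946)(1.69) ≈ 2.448×10⁻¹⁶ J + 2.561×10⁻¹⁶ J ≈ 5.009×10⁻¹⁶ J.
v_f = √(2·5.009×10⁻¹⁶/1.673×10⁻²⁷) ≈ 7.74×10⁵ m/s.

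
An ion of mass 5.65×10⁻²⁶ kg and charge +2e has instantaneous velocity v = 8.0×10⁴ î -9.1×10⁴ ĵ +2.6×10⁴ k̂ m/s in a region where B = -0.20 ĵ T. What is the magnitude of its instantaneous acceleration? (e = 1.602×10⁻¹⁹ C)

|a| ≈ 9.54×10¹⁰ m/s²

v×B = (5200, 0, -1.60×10⁴) N/C.
F = q v×B = (3.204×10⁻¹⁹ C)·(5200, 0, -1.60×10⁴) = (1.67×10⁻¹⁵, 0, -5.13×10⁻¹⁵) N.
|a| = |F|/m = 5.390×10⁻¹⁵/5.65×10⁻²⁶ ≈ 9.54×10¹⁰ m/s².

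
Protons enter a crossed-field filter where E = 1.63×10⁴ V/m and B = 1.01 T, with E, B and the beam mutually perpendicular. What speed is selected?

Straight-line motion ⇒ electric and magnetic forces cancel, so E = vB.
v = E/B = 1.63×10⁴/1.01 = 1.61×10⁴ m/s.

v = 1.61×10⁴ m/s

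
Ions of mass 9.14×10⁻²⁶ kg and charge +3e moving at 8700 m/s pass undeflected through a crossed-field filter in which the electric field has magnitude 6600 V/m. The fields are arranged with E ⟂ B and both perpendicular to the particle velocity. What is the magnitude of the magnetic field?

Balance of forces in the selector: qE = qvB ⇒ B = E/v.
B = 6600/8700 = 0.76 T.

B = 0.76 T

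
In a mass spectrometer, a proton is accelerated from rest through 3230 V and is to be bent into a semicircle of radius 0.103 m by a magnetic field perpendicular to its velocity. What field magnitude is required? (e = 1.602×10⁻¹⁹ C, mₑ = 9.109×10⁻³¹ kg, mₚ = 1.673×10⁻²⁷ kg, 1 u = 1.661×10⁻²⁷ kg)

B ≈ 0.0797 T

v = √(2|q|V/m) = √(2·1.602×10⁻¹⁹·3230/1.673×10⁻²⁷) ≈ 7.865×10⁵ m/s.
B = mv/(|q|r) = (1.673×10⁻²⁷)(7.865×10⁵)/((1.602×10⁻¹⁹)(0.103)) ≈ 0.0797 T.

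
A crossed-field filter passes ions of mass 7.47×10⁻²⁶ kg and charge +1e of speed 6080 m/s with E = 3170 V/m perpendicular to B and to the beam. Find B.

B = 0.521 T

Balance of forces in the selector: qE = qvB ⇒ B = E/v.
B = 3170/6080 = 0.521 T.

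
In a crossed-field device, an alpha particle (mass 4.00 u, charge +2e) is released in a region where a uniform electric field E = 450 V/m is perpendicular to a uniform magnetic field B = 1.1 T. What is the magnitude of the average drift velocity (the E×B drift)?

The E×B drift speed is v_d = E/B.
v_d = 450/1.1 = 410 m/s.

v_d ≈ 410 m/s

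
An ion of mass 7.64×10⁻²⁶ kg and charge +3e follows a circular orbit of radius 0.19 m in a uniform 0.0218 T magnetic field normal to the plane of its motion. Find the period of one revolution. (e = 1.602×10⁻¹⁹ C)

T ≈ 4.58×10⁻⁵ s

The cyclotron period depends only on m, q, B: T = 2πm/(|q|B).
T = 2π(7.64×10⁻²⁶)/((4.806×10⁻¹⁹)(0.0218)) ≈ 4.58×10⁻⁵ s.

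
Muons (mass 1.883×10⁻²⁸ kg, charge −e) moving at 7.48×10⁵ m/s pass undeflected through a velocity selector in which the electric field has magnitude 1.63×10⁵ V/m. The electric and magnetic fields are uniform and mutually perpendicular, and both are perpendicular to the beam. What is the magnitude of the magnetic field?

B = 0.218 T

Balance of forces in the selector: qE = qvB ⇒ B = E/v.
B = 1.63×10⁵/7.48×10⁵ = 0.218 T.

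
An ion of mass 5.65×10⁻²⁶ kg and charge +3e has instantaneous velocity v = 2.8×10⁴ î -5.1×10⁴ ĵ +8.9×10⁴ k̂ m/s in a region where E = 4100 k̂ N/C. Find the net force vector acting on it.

F ≈ (0, 0, 1.97×10⁻¹⁵) N

Only an electric field acts, so F = qE = (4.806×10⁻¹⁹ C)·(0, 0, 4100) = (0, 0, 1.97×10⁻¹⁵) N.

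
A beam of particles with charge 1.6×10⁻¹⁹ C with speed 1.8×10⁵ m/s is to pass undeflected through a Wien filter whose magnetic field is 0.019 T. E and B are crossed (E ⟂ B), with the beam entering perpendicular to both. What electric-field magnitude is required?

For straight-line motion qE = qvB, so E = vB.
E = 1.8×10⁵ × 0.019 = 3400 V/m.

E = 3400 V/m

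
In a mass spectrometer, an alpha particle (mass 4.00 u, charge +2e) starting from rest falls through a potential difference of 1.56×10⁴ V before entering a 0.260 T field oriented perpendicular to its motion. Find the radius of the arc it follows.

r ≈ 0.0978 m

Acceleration: |q|V = ½mv² ⇒ v = √(2|q|V/m) = √(2·3.204×10⁻¹⁹·1.56×10⁴/6.644×10⁻²⁷) ≈ 1.227×10⁶ m/s.
In the field: r = mv/(|q|B) = (6.644×10⁻²⁷)(1.227×10⁶)/((3.204×10⁻¹⁹)(0.260)) ≈ 0.0978 m.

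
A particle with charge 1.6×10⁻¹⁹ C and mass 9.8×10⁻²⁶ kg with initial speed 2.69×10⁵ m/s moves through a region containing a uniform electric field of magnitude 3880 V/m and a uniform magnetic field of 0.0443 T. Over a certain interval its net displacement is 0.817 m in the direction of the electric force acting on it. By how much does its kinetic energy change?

ΔKE ≈ 5.07×10⁻¹⁶ J

The magnetic force is always ⟂ v and does no work; only the electric force changes KE.
ΔKE = F_E · d = |q|E d = (1.6×10⁻¹⁹)(3880)(0.817) ≈ 5.07×10⁻¹⁶ J.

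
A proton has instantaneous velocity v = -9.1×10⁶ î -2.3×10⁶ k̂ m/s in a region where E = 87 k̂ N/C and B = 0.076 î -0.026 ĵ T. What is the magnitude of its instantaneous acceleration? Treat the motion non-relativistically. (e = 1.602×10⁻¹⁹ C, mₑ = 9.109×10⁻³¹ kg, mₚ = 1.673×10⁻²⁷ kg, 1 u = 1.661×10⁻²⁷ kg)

|a| ≈ 2.88×10¹³ m/s²

v×B = (-5.98×10⁴, -1.75×10⁵, 2.37×10⁵) N/C.
E + v×B = (-5.98×10⁴, -1.75×10⁵, 2.37×10⁵) N/C.
F = q(E + v×B) = (1.602×10⁻¹⁹ C)·(-5.98×10⁴, -1.75×10⁵, 2.37×10⁵) = (-9.58×10⁻¹⁵, -2.80×10⁻¹⁴, 3.79×10⁻¹⁴) N.
|a| = |F|/m = 4.810×10⁻¹⁴/1.673×10⁻²⁷ ≈ 2.88×10¹³ m/s².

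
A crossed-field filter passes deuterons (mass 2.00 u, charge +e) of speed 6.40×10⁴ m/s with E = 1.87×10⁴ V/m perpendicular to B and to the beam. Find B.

Balance of forces in the selector: qE = qvB ⇒ B = E/v.
B = 1.87×10⁴/6.40×10⁴ = 0.292 T.

B = 0.292 T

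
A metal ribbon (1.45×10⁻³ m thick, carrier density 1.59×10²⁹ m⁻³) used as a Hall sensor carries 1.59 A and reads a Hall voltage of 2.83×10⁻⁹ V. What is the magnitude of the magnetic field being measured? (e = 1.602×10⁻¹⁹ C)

From V_H = IB/(n e t), B = V_H n e t / I.
B = (2.83×10⁻⁹)(1.59×10²⁹)(1.602×10⁻¹⁹)(1.45×10⁻³)/1.59 ≈ 0.0657 T.

B ≈ 0.0657 T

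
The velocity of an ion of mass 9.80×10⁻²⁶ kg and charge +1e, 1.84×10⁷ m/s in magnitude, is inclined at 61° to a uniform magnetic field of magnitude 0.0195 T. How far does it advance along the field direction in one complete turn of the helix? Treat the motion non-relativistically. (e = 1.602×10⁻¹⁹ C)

v∥ = v cosθ = 1.84×10⁷·cos61° ≈ 8.920×10⁶ m/s.
T = 2πm/(|q|B) = 2π(9.80×10⁻²⁶)/((1.602×10⁻¹⁹)(0.0195)) ≈ 1.971×10⁻⁴ s.
pitch = v∥ T = (8.920×10⁶)(1.971×10⁻⁴) ≈ 1760 m.

p ≈ 1760 m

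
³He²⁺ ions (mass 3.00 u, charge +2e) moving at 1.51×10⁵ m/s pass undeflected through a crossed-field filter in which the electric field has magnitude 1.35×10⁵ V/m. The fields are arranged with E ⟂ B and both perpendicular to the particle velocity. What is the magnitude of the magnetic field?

Balance of forces in the selector: qE = qvB ⇒ B = E/v.
B = 1.35×10⁵/1.51×10⁵ = 0.894 T.

B = 0.894 T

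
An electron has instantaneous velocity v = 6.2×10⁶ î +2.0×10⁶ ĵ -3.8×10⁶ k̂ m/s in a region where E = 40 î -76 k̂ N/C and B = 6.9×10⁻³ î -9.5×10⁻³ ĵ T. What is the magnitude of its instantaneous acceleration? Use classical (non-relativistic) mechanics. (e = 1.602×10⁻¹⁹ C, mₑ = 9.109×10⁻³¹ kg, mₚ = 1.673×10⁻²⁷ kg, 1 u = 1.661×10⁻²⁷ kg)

v×B = (-3.61×10⁴, -2.62×10⁴, -7.27×10⁴) N/C.
E + v×B = (-3.61×10⁴, -2.62×10⁴, -7.28×10⁴) N/C.
F = q(E + v×B) = (−1.602×10⁻¹⁹ C)·(-3.61×10⁴, -2.62×10⁴, -7.28×10⁴) = (5.78×10⁻¹⁵, 4.20×10⁻¹⁵, 1.17×10⁻¹⁴) N.
|a| = |F|/m = 1.367×10⁻¹⁴/9.109×10⁻³¹ ≈ 1.50×10¹⁶ m/s².

|a| ≈ 1.50×10¹⁶ m/s²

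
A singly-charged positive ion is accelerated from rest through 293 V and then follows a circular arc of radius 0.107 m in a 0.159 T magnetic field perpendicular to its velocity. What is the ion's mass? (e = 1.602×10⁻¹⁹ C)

Combine |q|V = ½mv² and r = mv/(|q|B): eliminate v to get m = qB²r²/(2V).
m = (1.602×10⁻¹⁹)(0.159)²(0.107)²/(2·293) ≈ 7.91×10⁻²⁶ kg.

m ≈ 7.91×10⁻²⁶ kg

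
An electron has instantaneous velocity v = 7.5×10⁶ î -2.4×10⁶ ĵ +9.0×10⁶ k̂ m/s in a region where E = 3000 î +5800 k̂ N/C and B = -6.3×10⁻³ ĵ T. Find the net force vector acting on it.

F ≈ (-9.56×10⁻¹⁵, 0, 6.64×10⁻¹⁵) N

v×B = (5.67×10⁴, 0, -4.72×10⁴) N/C.
E + v×B = (5.97×10⁴, 0, -4.14×10⁴) N/C.
F = q(E + v×B) = (−1.602×10⁻¹⁹ C)·(5.97×10⁴, 0, -4.14×10⁴) = (-9.56×10⁻¹⁵, 0, 6.64×10⁻¹⁵) N.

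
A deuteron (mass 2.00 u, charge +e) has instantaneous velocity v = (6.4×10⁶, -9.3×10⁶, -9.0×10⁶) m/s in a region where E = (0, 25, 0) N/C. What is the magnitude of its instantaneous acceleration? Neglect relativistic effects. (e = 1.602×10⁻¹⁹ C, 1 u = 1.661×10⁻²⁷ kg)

|a| ≈ 1.21×10⁹ m/s²

Only an electric field acts, so F = qE = (1.602×10⁻¹⁹ C)·(0, 25.0, 0) = (0, 4.00×10⁻¹⁸, 0) N.
|a| = |F|/m = 4.005×10⁻¹⁸/3.322×10⁻²⁷ ≈ 1.21×10⁹ m/s².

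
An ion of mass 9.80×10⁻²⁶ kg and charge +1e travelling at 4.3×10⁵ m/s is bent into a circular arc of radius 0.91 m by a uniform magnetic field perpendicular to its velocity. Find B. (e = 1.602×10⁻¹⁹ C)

B ≈ 0.29 T

From |q|vB = mv²/r, B = mv/(|q|r).
B = (9.80×10⁻²⁶)(4.3×10⁵)/((1.602×10⁻¹⁹)(0.91)) ≈ 0.29 T.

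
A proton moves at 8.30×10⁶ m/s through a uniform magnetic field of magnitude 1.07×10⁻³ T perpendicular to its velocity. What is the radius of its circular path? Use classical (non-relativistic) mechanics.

The magnetic force provides the centripetal force: |q|vB = mv²/r.
r = mv/(|q|B) = (1.673×10⁻²⁷)(8.30×10⁶)/((1.602×10⁻¹⁹)(1.07×10⁻³)) ≈ 81.0 m.

r ≈ 81.0 m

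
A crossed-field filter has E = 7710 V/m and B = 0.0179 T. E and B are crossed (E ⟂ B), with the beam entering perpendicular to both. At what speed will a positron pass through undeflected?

v = 4.31×10⁵ m/s

For undeflected motion the electric and magnetic forces balance: qE = qvB.
v = E/B = 7710/0.0179 = 4.31×10⁵ m/s.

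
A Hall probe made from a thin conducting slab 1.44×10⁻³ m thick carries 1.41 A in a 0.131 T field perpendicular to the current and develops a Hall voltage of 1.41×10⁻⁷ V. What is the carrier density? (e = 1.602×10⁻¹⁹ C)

n ≈ 5.68×10²⁷ m⁻³

From V_H = IB/(n e t), n = IB/(V_H e t).
n = (1.41)(0.131)/((1.41×10⁻⁷)(1.602×10⁻¹⁹)(1.44×10⁻³)) ≈ 5.68×10²⁷ m⁻³.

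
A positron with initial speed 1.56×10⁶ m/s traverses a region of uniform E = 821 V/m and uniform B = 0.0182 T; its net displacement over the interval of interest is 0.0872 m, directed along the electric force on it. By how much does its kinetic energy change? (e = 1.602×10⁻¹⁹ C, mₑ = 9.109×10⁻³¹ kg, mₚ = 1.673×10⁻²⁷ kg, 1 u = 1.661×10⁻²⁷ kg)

The magnetic force is always ⟂ v and does no work; only the electric force changes KE.
ΔKE = F_E · d = |q|E d = (1.602×10⁻¹⁹)(821)(0.0872) ≈ 1.15×10⁻¹⁷ J.

ΔKE ≈ 1.15×10⁻¹⁷ J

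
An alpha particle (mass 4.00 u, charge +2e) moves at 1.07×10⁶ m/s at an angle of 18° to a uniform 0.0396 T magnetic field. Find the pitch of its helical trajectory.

p ≈ 3.35 m

v∥ = v cosθ = 1.07×10⁶·cos18° ≈ 1.018×10⁶ m/s.
T = 2πm/(|q|B) = 2π(6.644×10⁻²⁷)/((3.204×10⁻¹⁹)(0.0396)) ≈ 3.290×10⁻⁶ s.
pitch = v∥ T = (1.018×10⁶)(3.290×10⁻⁶) ≈ 3.35 m.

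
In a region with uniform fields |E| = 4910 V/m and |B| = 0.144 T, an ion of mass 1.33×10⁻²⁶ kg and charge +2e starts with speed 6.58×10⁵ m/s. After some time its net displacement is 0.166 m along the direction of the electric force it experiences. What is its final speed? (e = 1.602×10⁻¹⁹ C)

v_f ≈ 6.87×10⁵ m/s

B does no work; ΔKE = |q|E d.
½mv_f² = ½mv₀² + |q|Ed = ½(1.33×10⁻²⁶)(6.58×10⁵)² + (3.204×10⁻¹⁹)(4910)(0.166) ≈ 2.879×10⁻¹⁵ J + 2.611×10⁻¹⁶ J ≈ 3.140×10⁻¹⁵ J.
v_f = √(2·3.140×10⁻¹⁵/1.33×10⁻²⁶) ≈ 6.87×10⁵ m/s.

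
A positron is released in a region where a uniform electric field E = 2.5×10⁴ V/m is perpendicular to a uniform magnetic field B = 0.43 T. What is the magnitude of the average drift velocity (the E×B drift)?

The steady drift has the magnetic force balancing the electric force, so v_d = E/B.
v_d = 2.5×10⁴/0.43 = 5.8×10⁴ m/s.

v_d ≈ 5.8×10⁴ m/s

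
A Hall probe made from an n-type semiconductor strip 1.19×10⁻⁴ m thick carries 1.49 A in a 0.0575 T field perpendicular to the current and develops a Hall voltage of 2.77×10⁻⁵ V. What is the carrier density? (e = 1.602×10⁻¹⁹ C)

From V_H = IB/(n e t), n = IB/(V_H e t).
n = (1.49)(0.0575)/((2.77×10⁻⁵)(1.602×10⁻¹⁹)(1.19×10⁻⁴)) ≈ 1.62×10²⁶ m⁻³.

n ≈ 1.62×10²⁶ m⁻³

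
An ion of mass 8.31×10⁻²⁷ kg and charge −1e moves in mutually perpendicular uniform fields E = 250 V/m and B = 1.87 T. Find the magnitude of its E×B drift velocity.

v_d ≈ 134 m/s

In crossed fields the guiding centre drifts at v_d = |E×B|/B² = E/B, independent of charge and mass.
v_d = 250/1.87 = 134 m/s.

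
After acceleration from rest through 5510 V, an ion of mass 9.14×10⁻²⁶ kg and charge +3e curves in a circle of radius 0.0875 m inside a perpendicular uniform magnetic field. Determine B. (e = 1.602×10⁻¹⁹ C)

B ≈ 0.523 T

v = √(2|q|V/m) = √(2·4.806×10⁻¹⁹·5510/9.14×10⁻²⁶) ≈ 2.407×10⁵ m/s.
B = mv/(|q|r) = (9.14×10⁻²⁶)(2.407×10⁵)/((4.806×10⁻¹⁹)(0.0875)) ≈ 0.523 T.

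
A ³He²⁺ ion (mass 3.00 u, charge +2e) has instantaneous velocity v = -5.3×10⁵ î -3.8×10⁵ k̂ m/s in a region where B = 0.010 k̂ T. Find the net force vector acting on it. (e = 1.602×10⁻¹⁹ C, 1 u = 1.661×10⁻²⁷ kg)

v×B = (0, 5300, 0) N/C.
F = q v×B = (3.204×10⁻¹⁹ C)·(0, 5300, 0) = (0, 1.70×10⁻¹⁵, 0) N.

F ≈ (0, 1.70×10⁻¹⁵, 0) N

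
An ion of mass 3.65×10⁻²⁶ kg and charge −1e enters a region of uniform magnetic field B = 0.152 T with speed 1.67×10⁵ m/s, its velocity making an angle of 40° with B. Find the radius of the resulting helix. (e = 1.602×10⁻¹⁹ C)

r ≈ 0.161 m

v⊥ = v sinθ = 1.67×10⁵·sin40° ≈ 1.073×10⁵ m/s.
r = m v⊥/(|q|B) = (3.65×10⁻²⁶)(1.073×10⁵)/((1.602×10⁻¹⁹)(0.152)) ≈ 0.161 m.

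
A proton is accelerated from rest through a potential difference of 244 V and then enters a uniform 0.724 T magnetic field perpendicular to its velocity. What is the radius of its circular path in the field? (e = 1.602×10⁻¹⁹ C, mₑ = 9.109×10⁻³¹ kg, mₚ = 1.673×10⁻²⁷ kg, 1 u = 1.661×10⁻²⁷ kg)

r ≈ 3.12×10⁻³ m

Acceleration: |q|V = ½mv² ⇒ v = √(2|q|V/m) = √(2·1.602×10⁻¹⁹·244/1.673×10⁻²⁷) ≈ 2.162×10⁵ m/s.
In the field: r = mv/(|q|B) = (1.673×10⁻²⁷)(2.162×10⁵)/((1.602×10⁻¹⁹)(0.724)) ≈ 3.12×10⁻³ m.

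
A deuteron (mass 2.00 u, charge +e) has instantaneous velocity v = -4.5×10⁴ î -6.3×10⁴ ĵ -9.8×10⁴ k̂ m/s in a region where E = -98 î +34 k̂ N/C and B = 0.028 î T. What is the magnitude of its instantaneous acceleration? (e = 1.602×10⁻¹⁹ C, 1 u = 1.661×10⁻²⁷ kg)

v×B = (0, -2740, 1760) N/C.
E + v×B = (-98.0, -2740, 1800) N/C.
F = q(E + v×B) = (1.602×10⁻¹⁹ C)·(-98.0, -2740, 1800) = (-1.57×10⁻¹⁷, -4.40×10⁻¹⁶, 2.88×10⁻¹⁶) N.
|a| = |F|/m = 5.258×10⁻¹⁶/3.322×10⁻²⁷ ≈ 1.58×10¹¹ m/s².

|a| ≈ 1.58×10¹¹ m/s²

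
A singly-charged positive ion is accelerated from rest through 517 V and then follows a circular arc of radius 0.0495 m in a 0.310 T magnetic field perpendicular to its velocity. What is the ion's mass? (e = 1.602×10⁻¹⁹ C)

Combine |q|V = ½mv² and r = mv/(|q|B): eliminate v to get m = qB²r²/(2V).
m = (1.602×10⁻¹⁹)(0.310)²(0.0495)²/(2·517) ≈ 3.65×10⁻²⁶ kg.

m ≈ 3.65×10⁻²⁶ kg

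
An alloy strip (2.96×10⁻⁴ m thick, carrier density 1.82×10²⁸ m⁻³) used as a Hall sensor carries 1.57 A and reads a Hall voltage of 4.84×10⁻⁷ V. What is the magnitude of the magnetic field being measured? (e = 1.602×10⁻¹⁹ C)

B ≈ 0.266 T

From V_H = IB/(n e t), B = V_H n e t / I.
B = (4.84×10⁻⁷)(1.82×10²⁸)(1.602×10⁻¹⁹)(2.96×10⁻⁴)/1.57 ≈ 0.266 T.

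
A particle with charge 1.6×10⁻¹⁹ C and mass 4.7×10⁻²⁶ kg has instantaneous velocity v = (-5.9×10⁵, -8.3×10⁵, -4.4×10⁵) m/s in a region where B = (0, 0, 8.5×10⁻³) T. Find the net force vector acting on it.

v×B = (-7060, 5020, 0) N/C.
F = q v×B = (1.6×10⁻¹⁹ C)·(-7060, 5020, 0) = (-1.13×10⁻¹⁵, 8.02×10⁻¹⁶, 0) N.

F ≈ (-1.13×10⁻¹⁵, 8.02×10⁻¹⁶, 0) N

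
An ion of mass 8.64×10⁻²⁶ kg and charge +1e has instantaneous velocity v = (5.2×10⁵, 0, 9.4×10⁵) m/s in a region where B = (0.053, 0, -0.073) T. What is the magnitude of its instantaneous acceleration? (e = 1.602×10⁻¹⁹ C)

v×B = (0, 8.78×10⁴, 0) N/C.
F = q v×B = (1.602×10⁻¹⁹ C)·(0, 8.78×10⁴, 0) = (0, 1.41×10⁻¹⁴, 0) N.
|a| = |F|/m = 1.406×10⁻¹⁴/8.64×10⁻²⁶ ≈ 1.63×10¹¹ m/s².

|a| ≈ 1.63×10¹¹ m/s²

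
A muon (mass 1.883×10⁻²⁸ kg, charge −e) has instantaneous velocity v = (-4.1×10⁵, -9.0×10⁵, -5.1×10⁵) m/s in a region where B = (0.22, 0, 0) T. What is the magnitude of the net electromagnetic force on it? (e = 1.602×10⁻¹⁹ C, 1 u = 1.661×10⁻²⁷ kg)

v×B = (0, -1.12×10⁵, 1.98×10⁵) N/C.
F = q v×B = (−1.602×10⁻¹⁹ C)·(0, -1.12×10⁵, 1.98×10⁵) = (0, 1.80×10⁻¹⁴, -3.17×10⁻¹⁴) N.
|F| = 3.65×10⁻¹⁴ N.

|F| ≈ 3.65×10⁻¹⁴ N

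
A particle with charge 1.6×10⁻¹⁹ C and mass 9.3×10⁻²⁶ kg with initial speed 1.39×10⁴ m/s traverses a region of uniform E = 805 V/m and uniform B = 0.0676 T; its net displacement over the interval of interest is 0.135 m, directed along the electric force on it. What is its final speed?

v_f ≈ 2.38×10⁴ m/s

B does no work; ΔKE = |q|E d.
½mv_f² = ½mv₀² + |q|Ed = ½(9.3×10⁻²⁶)(1.39×10⁴)² + (1.6×10⁻¹⁹)(805)(0.135) ≈ 8.984×10⁻¹⁸ J + 1.739×10⁻¹⁷ J ≈ 2.637×10⁻¹⁷ J.
v_f = √(2·2.637×10⁻¹⁷/9.3×10⁻²⁶) ≈ 2.38×10⁴ m/s.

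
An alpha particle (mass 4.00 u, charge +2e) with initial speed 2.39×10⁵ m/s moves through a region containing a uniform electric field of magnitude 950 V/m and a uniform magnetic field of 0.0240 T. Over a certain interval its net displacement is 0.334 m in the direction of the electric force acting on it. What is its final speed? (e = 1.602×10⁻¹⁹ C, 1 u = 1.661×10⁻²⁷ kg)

v_f ≈ 2.96×10⁵ m/s

B does no work; ΔKE = |q|E d.
½mv_f² = ½mv₀² + |q|Ed = ½(6.644×10⁻²⁷)(2.39×10⁵)² + (3.204×10⁻¹⁹)(950)(0.334) ≈ 1.898×10⁻¹⁶ J + 1.017×10⁻¹⁶ J ≈ 2.914×10⁻¹⁶ J.
v_f = √(2·2.914×10⁻¹⁶/6.644×10⁻²⁷) ≈ 2.96×10⁵ m/s.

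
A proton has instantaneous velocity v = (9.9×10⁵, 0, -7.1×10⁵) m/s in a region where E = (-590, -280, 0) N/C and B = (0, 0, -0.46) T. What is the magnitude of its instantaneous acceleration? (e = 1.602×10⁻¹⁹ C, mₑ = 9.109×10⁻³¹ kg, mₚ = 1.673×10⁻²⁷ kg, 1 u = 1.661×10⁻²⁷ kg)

|a| ≈ 4.36×10¹³ m/s²

v×B = (0, 4.55×10⁵, 0) N/C.
E + v×B = (-590, 4.55×10⁵, 0) N/C.
F = q(E + v×B) = (1.602×10⁻¹⁹ C)·(-590, 4.55×10⁵, 0) = (-9.45×10⁻¹⁷, 7.29×10⁻¹⁴, 0) N.
|a| = |F|/m = 7.291×10⁻¹⁴/1.673×10⁻²⁷ ≈ 4.36×10¹³ m/s².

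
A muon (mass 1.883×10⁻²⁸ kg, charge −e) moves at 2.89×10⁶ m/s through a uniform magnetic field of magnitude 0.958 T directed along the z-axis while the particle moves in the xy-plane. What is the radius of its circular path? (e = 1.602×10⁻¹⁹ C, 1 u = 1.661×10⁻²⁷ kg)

The magnetic force provides the centripetal force: |q|vB = mv²/r.
r = mv/(|q|B) = (1.883×10⁻²⁸)(2.89×10⁶)/((1.602×10⁻¹⁹)(0.958)) ≈ 3.55×10⁻³ m.

r ≈ 3.55×10⁻³ m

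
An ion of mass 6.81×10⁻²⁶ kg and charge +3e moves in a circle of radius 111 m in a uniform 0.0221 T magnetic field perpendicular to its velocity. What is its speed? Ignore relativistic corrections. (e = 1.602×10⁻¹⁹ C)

From |q|vB = mv²/r, v = |q|Br/m.
v = (4.806×10⁻¹⁹)(0.0221)(111)/6.81×10⁻²⁶ ≈ 1.73×10⁷ m/s.

v ≈ 1.73×10⁷ m/s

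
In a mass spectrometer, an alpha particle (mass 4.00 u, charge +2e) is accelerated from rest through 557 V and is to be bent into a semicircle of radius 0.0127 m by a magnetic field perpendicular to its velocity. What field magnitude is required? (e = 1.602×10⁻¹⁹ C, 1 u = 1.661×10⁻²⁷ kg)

B ≈ 0.378 T

v = √(2|q|V/m) = √(2·3.204×10⁻¹⁹·557/6.644×10⁻²⁷) ≈ 2.318×10⁵ m/s.
B = mv/(|q|r) = (6.644×10⁻²⁷)(2.318×10⁵)/((3.204×10⁻¹⁹)(0.0127)) ≈ 0.378 T.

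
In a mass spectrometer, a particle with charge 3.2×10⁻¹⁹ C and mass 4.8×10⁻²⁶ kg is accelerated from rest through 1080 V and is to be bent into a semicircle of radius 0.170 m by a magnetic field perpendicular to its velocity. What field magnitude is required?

v = √(2|q|V/m) = √(2·3.2×10⁻¹⁹·1080/4.8×10⁻²⁶) ≈ 1.200×10⁵ m/s.
B = mv/(|q|r) = (4.8×10⁻²⁶)(1.200×10⁵)/((3.2×10⁻¹⁹)(0.170)) ≈ 0.106 T.

B ≈ 0.106 T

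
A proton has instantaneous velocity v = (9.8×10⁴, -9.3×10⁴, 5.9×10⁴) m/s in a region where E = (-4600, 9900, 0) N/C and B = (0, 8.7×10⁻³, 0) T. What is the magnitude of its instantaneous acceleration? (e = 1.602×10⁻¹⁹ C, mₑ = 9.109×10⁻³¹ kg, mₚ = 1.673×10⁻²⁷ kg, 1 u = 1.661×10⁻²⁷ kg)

|a| ≈ 1.07×10¹² m/s²

v×B = (-513, 0, 853) N/C.
E + v×B = (-5110, 9900, 853) N/C.
F = q(E + v×B) = (1.602×10⁻¹⁹ C)·(-5110, 9900, 853) = (-8.19×10⁻¹⁶, 1.59×10⁻¹⁵, 1.37×10⁻¹⁶) N.
|a| = |F|/m = 1.790×10⁻¹⁵/1.673×10⁻²⁷ ≈ 1.07×10¹² m/s².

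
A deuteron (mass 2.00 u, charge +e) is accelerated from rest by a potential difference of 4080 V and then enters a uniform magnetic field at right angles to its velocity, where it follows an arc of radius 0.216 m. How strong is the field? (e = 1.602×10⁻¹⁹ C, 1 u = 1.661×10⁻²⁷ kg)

v = √(2|q|V/m) = √(2·1.602×10⁻¹⁹·4080/3.322×10⁻²⁷) ≈ 6.273×10⁵ m/s.
B = mv/(|q|r) = (3.322×10⁻²⁷)(6.273×10⁵)/((1.602×10⁻¹⁹)(0.216)) ≈ 0.0602 T.

B ≈ 0.0602 T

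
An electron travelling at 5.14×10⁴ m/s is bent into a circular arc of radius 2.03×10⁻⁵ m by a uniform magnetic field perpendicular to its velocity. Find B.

B ≈ 0.0144 T

From |q|vB = mv²/r, B = mv/(|q|r).
B = (9.109×10⁻³¹)(5.14×10⁴)/((1.602×10⁻¹⁹)(2.03×10⁻⁵)) ≈ 0.0144 T.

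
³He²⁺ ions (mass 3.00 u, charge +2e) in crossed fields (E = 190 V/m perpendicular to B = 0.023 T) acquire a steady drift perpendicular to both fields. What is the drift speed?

v_d ≈ 8300 m/s

In crossed fields the guiding centre drifts at v_d = |E×B|/B² = E/B, independent of charge and mass.
v_d = 190/0.023 = 8300 m/s.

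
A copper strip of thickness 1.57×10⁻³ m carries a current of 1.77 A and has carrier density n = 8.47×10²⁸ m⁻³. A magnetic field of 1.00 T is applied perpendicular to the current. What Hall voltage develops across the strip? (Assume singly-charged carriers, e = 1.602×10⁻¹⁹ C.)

V_H ≈ 8.31×10⁻⁸ V

V_H = IB/(n e t).
V_H = (1.77)(1.00)/((8.47×10²⁸)(1.602×10⁻¹⁹)(1.57×10⁻³)) ≈ 8.31×10⁻⁸ V.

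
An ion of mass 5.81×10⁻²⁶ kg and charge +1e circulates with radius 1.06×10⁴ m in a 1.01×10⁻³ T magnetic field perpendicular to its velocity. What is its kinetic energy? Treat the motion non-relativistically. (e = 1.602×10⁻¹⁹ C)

KE ≈ 2.53×10⁻¹¹ J

v = |q|Br/m, then KE = ½mv² = (qBr)²/(2m).
v = (1.602×10⁻¹⁹)(1.01×10⁻³)(1.06×10⁴)/5.81×10⁻²⁶ ≈ 2.952×10⁷ m/s.
KE = ½(5.81×10⁻²⁶)(2.952×10⁷)² ≈ 2.53×10⁻¹¹ J.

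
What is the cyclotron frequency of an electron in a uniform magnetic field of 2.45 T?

f = |q|B/(2πm).
f = (1.602×10⁻¹⁹)(2.45)/(2π·9.109×10⁻³¹) ≈ 6.86×10¹⁰ Hz.

f ≈ 6.86×10¹⁰ Hz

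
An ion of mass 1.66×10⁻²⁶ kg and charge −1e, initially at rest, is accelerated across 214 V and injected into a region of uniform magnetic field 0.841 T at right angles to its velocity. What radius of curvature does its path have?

r ≈ 7.92×10⁻³ m

Acceleration: |q|V = ½mv² ⇒ v = √(2|q|V/m) = √(2·1.602×10⁻¹⁹·214/1.66×10⁻²⁶) ≈ 6.427×10⁴ m/s.
In the field: r = mv/(|q|B) = (1.66×10⁻²⁶)(6.427×10⁴)/((1.602×10⁻¹⁹)(0.841)) ≈ 7.92×10⁻³ m.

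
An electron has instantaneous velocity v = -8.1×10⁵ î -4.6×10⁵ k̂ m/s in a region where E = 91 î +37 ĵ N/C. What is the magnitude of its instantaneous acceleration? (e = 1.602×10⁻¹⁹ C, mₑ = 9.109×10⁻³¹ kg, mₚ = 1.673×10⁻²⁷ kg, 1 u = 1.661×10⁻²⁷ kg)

|a| ≈ 1.73×10¹³ m/s²

Only an electric field acts, so F = qE = (−1.602×10⁻¹⁹ C)·(91.0, 37.0, 0) = (-1.46×10⁻¹⁷, -5.93×10⁻¹⁸, 0) N.
|a| = |F|/m = 1.574×10⁻¹⁷/9.109×10⁻³¹ ≈ 1.73×10¹³ m/s².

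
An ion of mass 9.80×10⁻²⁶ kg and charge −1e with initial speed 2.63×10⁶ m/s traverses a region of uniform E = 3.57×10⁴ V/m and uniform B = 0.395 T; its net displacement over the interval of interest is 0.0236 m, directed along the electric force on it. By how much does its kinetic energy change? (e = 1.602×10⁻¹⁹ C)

ΔKE ≈ 1.35×10⁻¹⁶ J

The magnetic force is always ⟂ v and does no work; only the electric force changes KE.
ΔKE = F_E · d = |q|E d = (1.602×10⁻¹⁹)(3.57×10⁴)(0.0236) ≈ 1.35×10⁻¹⁶ J.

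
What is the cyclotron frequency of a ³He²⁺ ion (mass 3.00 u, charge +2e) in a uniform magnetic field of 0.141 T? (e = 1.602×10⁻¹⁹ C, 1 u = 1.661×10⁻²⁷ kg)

f ≈ 1.44×10⁶ Hz

f = |q|B/(2πm).
f = (3.204×10⁻¹⁹)(0.141)/(2π·4.983×10⁻²⁷) ≈ 1.44×10⁶ Hz.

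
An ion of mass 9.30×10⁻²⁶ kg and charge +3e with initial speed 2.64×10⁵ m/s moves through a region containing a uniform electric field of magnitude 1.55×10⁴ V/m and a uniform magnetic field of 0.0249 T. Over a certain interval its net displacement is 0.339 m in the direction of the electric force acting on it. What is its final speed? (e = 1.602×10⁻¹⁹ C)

v_f ≈ 3.52×10⁵ m/s

B does no work; ΔKE = |q|E d.
½mv_f² = ½mv₀² + |q|Ed = ½(9.30×10⁻²⁶)(2.64×10⁵)² + (4.806×10⁻¹⁹)(1.55×10⁴)(0.339) ≈ 3.241×10⁻¹⁵ J + 2.525×10⁻¹⁵ J ≈ 5.766×10⁻¹⁵ J.
v_f = √(2·5.766×10⁻¹⁵/9.30×10⁻²⁶) ≈ 3.52×10⁵ m/s.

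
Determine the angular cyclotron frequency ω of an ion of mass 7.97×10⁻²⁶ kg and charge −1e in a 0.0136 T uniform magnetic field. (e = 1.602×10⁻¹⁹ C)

ω ≈ 2.73×10⁴ rad/s

ω = |q|B/m.
ω = (1.602×10⁻¹⁹)(0.0136)/7.97×10⁻²⁶ ≈ 2.73×10⁴ rad/s.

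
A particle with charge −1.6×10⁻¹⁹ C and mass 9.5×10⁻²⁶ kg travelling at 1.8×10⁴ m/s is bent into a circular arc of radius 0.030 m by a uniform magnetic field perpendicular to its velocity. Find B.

B ≈ 0.36 T

From |q|vB = mv²/r, B = mv/(|q|r).
B = (9.5×10⁻²⁶)(1.8×10⁴)/((1.6×10⁻¹⁹)(0.030)) ≈ 0.36 T.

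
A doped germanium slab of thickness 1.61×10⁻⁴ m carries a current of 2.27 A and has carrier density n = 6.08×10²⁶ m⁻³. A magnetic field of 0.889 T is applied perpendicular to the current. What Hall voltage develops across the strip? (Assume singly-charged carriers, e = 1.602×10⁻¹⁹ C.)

V_H = IB/(n e t).
V_H = (2.27)(0.889)/((6.08×10²⁶)(1.602×10⁻¹⁹)(1.61×10⁻⁴)) ≈ 1.29×10⁻⁴ V.

V_H ≈ 1.29×10⁻⁴ V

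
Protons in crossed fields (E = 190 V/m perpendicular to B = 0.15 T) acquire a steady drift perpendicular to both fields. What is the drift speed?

The E×B drift speed is v_d = E/B.
v_d = 190/0.15 = 1300 m/s.

v_d ≈ 1300 m/s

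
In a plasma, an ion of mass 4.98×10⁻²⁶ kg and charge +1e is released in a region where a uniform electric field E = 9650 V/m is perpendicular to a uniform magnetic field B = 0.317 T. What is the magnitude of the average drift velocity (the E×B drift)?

v_d ≈ 3.04×10⁴ m/s

The E×B drift speed is v_d = E/B.
v_d = 9650/0.317 = 3.04×10⁴ m/s.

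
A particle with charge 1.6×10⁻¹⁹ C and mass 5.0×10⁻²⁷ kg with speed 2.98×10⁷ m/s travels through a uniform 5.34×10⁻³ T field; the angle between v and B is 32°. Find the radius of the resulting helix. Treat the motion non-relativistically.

r ≈ 92.4 m

v⊥ = v sinθ = 2.98×10⁷·sin32° ≈ 1.579×10⁷ m/s.
r = m v⊥/(|q|B) = (5.0×10⁻²⁷)(1.579×10⁷)/((1.6×10⁻¹⁹)(5.34×10⁻³)) ≈ 92.4 m.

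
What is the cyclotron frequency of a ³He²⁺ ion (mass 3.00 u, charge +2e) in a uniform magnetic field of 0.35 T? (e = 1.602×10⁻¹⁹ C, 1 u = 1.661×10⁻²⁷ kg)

f = |q|B/(2πm).
f = (3.204×10⁻¹⁹)(0.35)/(2π·4.983×10⁻²⁷) ≈ 3.6×10⁶ Hz.

f ≈ 3.6×10⁶ Hz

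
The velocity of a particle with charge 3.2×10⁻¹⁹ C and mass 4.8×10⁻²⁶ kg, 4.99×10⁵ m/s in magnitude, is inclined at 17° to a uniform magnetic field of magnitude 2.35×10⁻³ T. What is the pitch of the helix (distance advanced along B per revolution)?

p ≈ 191 m

v∥ = v cosθ = 4.99×10⁵·cos17° ≈ 4.772×10⁵ m/s.
T = 2πm/(|q|B) = 2π(4.8×10⁻²⁶)/((3.2×10⁻¹⁹)(2.35×10⁻³)) ≈ 4.011×10⁻⁴ s.
pitch = v∥ T = (4.772×10⁵)(4.011×10⁻⁴) ≈ 191 m.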